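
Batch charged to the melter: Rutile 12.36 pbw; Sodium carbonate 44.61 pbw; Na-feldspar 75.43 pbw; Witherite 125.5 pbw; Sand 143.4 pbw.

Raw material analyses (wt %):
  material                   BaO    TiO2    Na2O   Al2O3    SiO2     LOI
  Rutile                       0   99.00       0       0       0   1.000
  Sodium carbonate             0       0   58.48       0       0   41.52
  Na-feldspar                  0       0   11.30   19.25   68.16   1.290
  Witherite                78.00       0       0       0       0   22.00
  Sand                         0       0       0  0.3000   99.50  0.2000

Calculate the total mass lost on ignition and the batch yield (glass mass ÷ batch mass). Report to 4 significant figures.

The intermediate values are displayed rounded off to 4 significant figures as written; the working math carries exact precision throughout. Exactly one rounding is applied to every reported figure. Derived quantities are rebuilt in full precision (yield, the five compositions, glass mass, the totals, ignition loss) starting from the weights for 353.8 pbw of glass as they appear in problem or answer.
Loss on ignition, line by line:
  Rutile: 12.36 × 0.01000 = 0.1236 pbw
  Sodium carbonate: 44.61 × 0.4152 = 18.52 pbw
  Na-feldspar: 75.43 × 0.01290 = 0.9730 pbw
  Witherite: 125.5 × 0.2200 = 27.61 pbw
  Sand: 143.4 × 0.002000 = 0.2868 pbw
Total LOI = 47.52 pbw
Glass = batch − LOI = 401.3 − 47.52 = 353.8 pbw

LOI loss = 47.52 pbw; glass = 353.8 pbw; yield = 88.16%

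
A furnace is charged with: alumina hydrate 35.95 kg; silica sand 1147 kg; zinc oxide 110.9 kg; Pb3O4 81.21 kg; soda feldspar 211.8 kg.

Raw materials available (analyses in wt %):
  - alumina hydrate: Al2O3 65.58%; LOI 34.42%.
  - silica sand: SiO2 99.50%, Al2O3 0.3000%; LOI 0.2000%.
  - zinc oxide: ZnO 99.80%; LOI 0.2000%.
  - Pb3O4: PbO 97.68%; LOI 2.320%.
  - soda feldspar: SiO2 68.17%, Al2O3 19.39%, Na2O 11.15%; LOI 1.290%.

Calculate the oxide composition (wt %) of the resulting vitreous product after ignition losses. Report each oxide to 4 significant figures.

Glass mass = 1567 kg (batch 1587 − LOI 19.51).
Composition: ZnO 7.061%, SiO2 82.03%, Al2O3 4.344%, PbO 5.061%, Na2O 1.507%

Mid-chain values appear, rounded to four significant figures, at each printed step; full float precision is kept at every stage — every reported number takes a single rounding — the derived quantities (net glass mass, ignition loss, yield, totals, five oxide percentages) are computed at exact precision starting from the weights per 1567 kg of glass, exactly as shown in the problem or the answer.
Mass of each oxide from the mix:
  ZnO: 110.9·0.9980 = 110.7 kg
  SiO2: 1147·0.9950 + 211.8·0.6817 = 1286 kg
  Al2O3: 35.95·0.6558 + 1147·0.003000 + 211.8·0.1939 = 68.09 kg
  PbO: 81.21·0.9768 = 79.33 kg
  Na2O: 211.8·0.1115 = 23.62 kg
LOI: 35.95·0.3442 + 1147·0.002000 + 110.9·0.002000 + 81.21·0.02320 + 211.8·0.01290 = 19.51 kg
Net of LOI, the glass mass = 1587 − 19.51 = 1567 kg (= Σ oxide masses)
percent by weight: oxide/glass ×100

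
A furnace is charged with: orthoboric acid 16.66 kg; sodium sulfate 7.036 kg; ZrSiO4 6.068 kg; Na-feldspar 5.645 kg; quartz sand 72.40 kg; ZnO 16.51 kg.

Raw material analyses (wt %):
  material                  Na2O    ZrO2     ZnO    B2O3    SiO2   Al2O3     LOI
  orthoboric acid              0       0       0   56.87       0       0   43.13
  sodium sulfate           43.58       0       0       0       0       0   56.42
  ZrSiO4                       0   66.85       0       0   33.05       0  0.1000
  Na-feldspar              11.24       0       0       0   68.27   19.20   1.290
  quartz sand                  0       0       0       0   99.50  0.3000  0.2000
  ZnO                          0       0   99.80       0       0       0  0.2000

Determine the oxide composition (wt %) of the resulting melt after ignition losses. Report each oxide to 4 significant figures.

Glass mass = 112.9 kg (batch 124.3 − LOI 11.41).
Composition: Na2O 3.278%, ZrO2 3.593%, ZnO 14.59%, B2O3 8.391%, SiO2 68.99%, Al2O3 1.152%

Intermediates are shown rounded to 4 significant digits as written; every computation keeps full float precision all the way through. Every reported result is rounded just once. The derived quantities (ignition loss, six oxide percentages, the yield, the totals, net glass mass) are rebuilt using the weight values at 112.9 kg of glass in exact precision, as given in problem or answer.
What the batch supplies per oxide:
  Na2O: 7.036·0.4358 + 5.645·0.1124 = 3.701 kg
  ZrO2: 6.068·0.6685 = 4.056 kg
  ZnO: 16.51·0.9980 = 16.48 kg
  B2O3: 16.66·0.5687 = 9.475 kg
  SiO2: 6.068·0.3305 + 5.645·0.6827 + 72.40·0.9950 = 77.90 kg
  Al2O3: 5.645·0.1920 + 72.40·0.003000 = 1.301 kg
LOI: 16.66·0.4313 + 7.036·0.5642 + 6.068·0.001000 + 5.645·0.01290 + 72.40·0.002000 + 16.51·0.002000 = 11.41 kg
batch − LOI leaves glass = 124.3 − 11.41 = 112.9 kg (the oxide masses sum to this)
percent share: oxide ÷ glass, ×100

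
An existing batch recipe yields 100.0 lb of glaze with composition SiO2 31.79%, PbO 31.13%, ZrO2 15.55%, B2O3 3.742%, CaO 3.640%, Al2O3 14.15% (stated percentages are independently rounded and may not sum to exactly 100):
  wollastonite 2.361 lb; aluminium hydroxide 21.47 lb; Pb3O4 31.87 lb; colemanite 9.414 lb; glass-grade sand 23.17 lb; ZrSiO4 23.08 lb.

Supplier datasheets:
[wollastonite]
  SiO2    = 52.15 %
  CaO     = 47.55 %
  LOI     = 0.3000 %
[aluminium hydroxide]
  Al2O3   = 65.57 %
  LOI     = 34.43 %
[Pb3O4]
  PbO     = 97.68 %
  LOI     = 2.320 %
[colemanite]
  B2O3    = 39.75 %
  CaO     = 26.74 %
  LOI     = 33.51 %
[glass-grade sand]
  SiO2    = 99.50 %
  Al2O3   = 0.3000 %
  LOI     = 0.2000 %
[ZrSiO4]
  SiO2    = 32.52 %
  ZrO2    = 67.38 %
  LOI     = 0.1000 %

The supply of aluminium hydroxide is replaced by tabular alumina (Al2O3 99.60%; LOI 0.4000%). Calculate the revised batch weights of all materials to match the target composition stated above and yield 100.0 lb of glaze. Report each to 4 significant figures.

Revised batch per 100.0 lb glaze:
  wollastonite: 2.361 lb
  tabular alumina: 14.14 lb
  Pb3O4: 31.87 lb
  colemanite: 9.414 lb
  glass-grade sand: 23.17 lb
  ZrSiO4: 23.08 lb
Total batch = 104.0 lb; LOI loss = 4.027 lb

Each numeric step maintains full precision through the solve; intermediates appear with 4-significant-digit rounding on the page; exactly one rounding is applied to every reported figure; derived quantities, including yield, totals, glass mass, LOI, the six compositions, are computed from the batch weights at 100.0 lb of glass at exact precision exactly as shown in the problem or answer text.
Target masses of each oxide per 100.0 lb glaze:
  SiO2: 31.79% × 100.0 = 31.79 lb
  PbO: 31.13% × 100.0 = 31.13 lb
  ZrO2: 15.55% × 100.0 = 15.55 lb
  B2O3: 3.742% × 100.0 = 3.742 lb
  CaO: 3.640% × 100.0 = 3.640 lb
  Al2O3: 14.15% × 100.0 = 14.15 lb
Per-oxide balance check working from each reported weight, for the quoted basis mass (oxide sums agree with the targets within answer rounding):
  SiO2: 2.361·0.5215 + 23.17·0.9950 + 23.08·0.3252 = 31.79 lb (target 31.79 lb)
  PbO: 31.87·0.9768 = 31.13 lb (target 31.13 lb)
  ZrO2: 23.08·0.6738 = 15.55 lb (target 15.55 lb)
  B2O3: 9.414·0.3975 = 3.742 lb (target 3.742 lb)
  CaO: 2.361·0.4755 + 9.414·0.2674 = 3.640 lb (target 3.640 lb)
  Al2O3: 14.14·0.9960 + 23.17·0.003000 = 14.15 lb (target 14.15 lb)
The glass-mass cross-check: the batch minus its LOI: 100.0 lb (the Σ of target masses is 100.0 lb; the stated basis being 100.0 lb — deltas are rounding alone).
Summing the batch: Σ batch = 104.0 lb; the LOI term Σ batch·LOI equals 4.027 lb; glass ÷ batch gives a yield of 96.13%.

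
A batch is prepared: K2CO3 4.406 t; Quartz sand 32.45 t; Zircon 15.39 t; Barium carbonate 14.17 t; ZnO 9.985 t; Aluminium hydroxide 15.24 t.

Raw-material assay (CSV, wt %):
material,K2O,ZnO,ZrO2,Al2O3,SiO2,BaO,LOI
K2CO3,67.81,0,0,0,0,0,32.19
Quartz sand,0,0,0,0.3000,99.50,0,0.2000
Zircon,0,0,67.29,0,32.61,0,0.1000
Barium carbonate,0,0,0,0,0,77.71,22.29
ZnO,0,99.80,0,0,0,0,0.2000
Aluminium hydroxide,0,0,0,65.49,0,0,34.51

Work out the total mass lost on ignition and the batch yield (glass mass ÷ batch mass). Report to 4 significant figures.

All arithmetic keeps full float precision through the solve. Working values are shown rounded off to 4 significant figures in the printout. Every reported figure includes exactly one rounding. The derived quantities are rebuilt in exact precision (the totals, the six compositions, yield, LOI, glass mass) starting from the weights for 81.70 t of glass, exactly as printed in either problem or answer.
Per-material ignition loss:
  K2CO3: 4.406 × 0.3219 = 1.418 t
  Quartz sand: 32.45 × 0.002000 = 0.06490 t
  Zircon: 15.39 × 0.001000 = 0.01539 t
  Barium carbonate: 14.17 × 0.2229 = 3.158 t
  ZnO: 9.985 × 0.002000 = 0.01997 t
  Aluminium hydroxide: 15.24 × 0.3451 = 5.259 t
Total LOI = 9.936 t
Glass = batch − LOI = 91.64 − 9.936 = 81.70 t

LOI loss = 9.936 t; glass = 81.70 t; yield = 89.16%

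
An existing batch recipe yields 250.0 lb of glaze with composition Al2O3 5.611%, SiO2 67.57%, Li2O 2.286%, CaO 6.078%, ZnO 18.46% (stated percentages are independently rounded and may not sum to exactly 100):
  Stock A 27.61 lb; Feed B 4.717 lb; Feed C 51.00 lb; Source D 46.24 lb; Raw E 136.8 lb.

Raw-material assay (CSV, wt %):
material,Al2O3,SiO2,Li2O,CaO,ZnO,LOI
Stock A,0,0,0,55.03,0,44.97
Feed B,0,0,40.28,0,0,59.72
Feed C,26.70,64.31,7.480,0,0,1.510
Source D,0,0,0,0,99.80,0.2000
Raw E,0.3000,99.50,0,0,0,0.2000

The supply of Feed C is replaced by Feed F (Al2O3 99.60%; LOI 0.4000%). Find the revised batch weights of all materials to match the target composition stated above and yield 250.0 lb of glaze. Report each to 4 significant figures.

Revised batch per 250.0 lb glaze:
  Stock A: 27.61 lb
  Feed B: 14.19 lb
  Feed F: 13.57 lb
  Source D: 46.24 lb
  Raw E: 169.8 lb
Total batch = 271.4 lb; LOI loss = 21.38 lb

All arithmetic holds full precision from first step to last; values along the way are shown, rounded to 4 significant figures, within the worked lines. A single rounding finalizes every reported figure; the derived quantities (ignition loss, the five compositions, net glass mass, the yield, totals) are computed in full float precision starting from the weights on 250.0 lb of glass, precisely as stated by question or answer.
Target masses of each oxide per 250.0 lb glaze:
  Al2O3: 5.611% × 250.0 = 14.03 lb
  SiO2: 67.57% × 250.0 = 168.9 lb
  Li2O: 2.286% × 250.0 = 5.715 lb
  CaO: 6.078% × 250.0 = 15.20 lb
  ZnO: 18.46% × 250.0 = 46.15 lb
Checking each oxide sum working from each reported weight, versus the basis set out (each sum matches its target mass within answer rounding):
  Al2O3: 13.57·0.9960 + 169.8·0.003000 = 14.03 lb (target 14.03 lb)
  SiO2: 169.8·0.9950 = 169.0 lb (target 168.9 lb)
  Li2O: 14.19·0.4028 = 5.716 lb (target 5.715 lb)
  CaO: 27.61·0.5503 = 15.19 lb (target 15.20 lb)
  ZnO: 46.24·0.9980 = 46.15 lb (target 46.15 lb)
Glass-mass bookkeeping: the batch minus its LOI: 250.0 lb (per-oxide target masses sum to 250.0 lb; against the stated basis, 250.0 lb — rounding explains the deltas).
Total batch = Σ batch = 271.4 lb; ignition loss, Σ(batch × LOI) = 21.38 lb; the yield ratio, glass ÷ batch: 92.12%.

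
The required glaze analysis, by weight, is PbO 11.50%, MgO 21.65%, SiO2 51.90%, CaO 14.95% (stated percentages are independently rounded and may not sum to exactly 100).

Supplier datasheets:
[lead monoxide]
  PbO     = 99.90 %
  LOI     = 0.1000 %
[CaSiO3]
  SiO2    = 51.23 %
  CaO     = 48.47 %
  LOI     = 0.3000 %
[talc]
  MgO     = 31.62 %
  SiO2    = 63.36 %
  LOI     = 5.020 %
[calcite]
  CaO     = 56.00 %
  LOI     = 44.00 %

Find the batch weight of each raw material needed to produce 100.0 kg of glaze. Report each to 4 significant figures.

In-progress results appear, rounded to 4 significant digits, at each printed step; the whole derivation maintains full float precision through the solve; exactly one rounding goes into each reported number. The derived quantities, including yield, ignition loss, net glass mass, four oxide percentages, totals, are re-derived from the batch weights for 100.0 kg of glass in full float precision exactly as shown in either problem or answer.
Oxide mass targets, per 100.0 kg glaze:
  PbO: 11.50% × 100.0 = 11.50 kg
  MgO: 21.65% × 100.0 = 21.65 kg
  SiO2: 51.90% × 100.0 = 51.90 kg
  CaO: 14.95% × 100.0 = 14.95 kg
Oxide-by-oxide audit using the reported weights, at the basis given (oxide sums agree with the targets within answer rounding):
  PbO: 11.51·0.9990 = 11.50 kg (target 11.50 kg)
  MgO: 68.47·0.3162 = 21.65 kg (target 21.65 kg)
  SiO2: 16.63·0.5123 + 68.47·0.6336 = 51.90 kg (target 51.90 kg)
  CaO: 16.63·0.4847 + 12.31·0.5600 = 14.95 kg (target 14.95 kg)
Glass mass check: total charge less LOI = 100.0 kg (the targets, summed, come to 100.0 kg; with the basis standing at 100.0 kg — deltas are rounding alone).
Whole-batch sum: Σ batch = 108.9 kg; LOI removed, Σ of batch·LOI: 8.915 kg; as yield: glass ÷ batch → 91.82%.

Batch per 100.0 kg glaze:
  lead monoxide: 11.51 kg
  CaSiO3: 16.63 kg
  talc: 68.47 kg
  calcite: 12.31 kg
Total batch = 108.9 kg; LOI loss = 8.915 kg; yield = 91.82%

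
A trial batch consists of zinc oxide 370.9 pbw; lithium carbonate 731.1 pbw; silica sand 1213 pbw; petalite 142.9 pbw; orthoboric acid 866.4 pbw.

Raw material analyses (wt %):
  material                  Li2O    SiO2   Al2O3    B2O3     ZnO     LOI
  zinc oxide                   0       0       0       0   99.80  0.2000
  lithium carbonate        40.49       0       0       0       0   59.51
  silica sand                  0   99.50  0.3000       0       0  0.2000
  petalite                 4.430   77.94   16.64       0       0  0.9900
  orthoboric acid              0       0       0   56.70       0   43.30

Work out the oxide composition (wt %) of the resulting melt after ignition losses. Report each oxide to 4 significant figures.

Glass mass = 2509 pbw (batch 3324 − LOI 814.8).
Composition: Li2O 12.05%, SiO2 52.53%, Al2O3 1.093%, B2O3 19.58%, ZnO 14.75%

All internal work carries full precision at every stage. Mid-chain values are shown, rounded to four significant figures, as written. A single rounding completes every reported value. Derived quantities, which include glass mass, the totals, LOI, yield, the five compositions, are re-derived at full float precision, as they appear in the problem or the answer, from the weighed amounts for 2509 pbw of glass.
Mass of each oxide from the mix:
  Li2O: 731.1·0.4049 + 142.9·0.04430 = 302.4 pbw
  SiO2: 1213·0.9950 + 142.9·0.7794 = 1318 pbw
  Al2O3: 1213·0.003000 + 142.9·0.1664 = 27.42 pbw
  B2O3: 866.4·0.5670 = 491.2 pbw
  ZnO: 370.9·0.9980 = 370.2 pbw
LOI: 370.9·0.002000 + 731.1·0.5951 + 1213·0.002000 + 142.9·0.009900 + 866.4·0.4330 = 814.8 pbw
Resulting glass, batch − LOI: 3324 − 814.8 = 2509 pbw (= Σ oxide masses)
wt % = oxide mass / glass mass × 100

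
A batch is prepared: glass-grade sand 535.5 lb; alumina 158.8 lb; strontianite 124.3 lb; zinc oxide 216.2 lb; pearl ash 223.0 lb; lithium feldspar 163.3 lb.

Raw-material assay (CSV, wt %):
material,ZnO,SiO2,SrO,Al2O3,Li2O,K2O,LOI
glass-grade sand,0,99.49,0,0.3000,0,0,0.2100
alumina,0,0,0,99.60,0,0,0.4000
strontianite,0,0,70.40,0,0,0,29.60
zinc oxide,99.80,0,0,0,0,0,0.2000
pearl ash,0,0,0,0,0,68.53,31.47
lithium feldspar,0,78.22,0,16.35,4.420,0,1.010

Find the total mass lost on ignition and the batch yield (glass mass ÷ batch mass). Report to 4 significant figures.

LOI loss = 110.8 lb; glass = 1310 lb; yield = 92.20%

Each numeric step holds exact precision in all steps; rounding to 4 significant digits extends to every working value as printed; a single rounding finalizes every reported number; the derived quantities (yield, net glass mass, the totals, the six compositions, ignition loss) are carried in exact precision starting from the weights per 1310 lb of glass, exactly as printed in either problem or answer.
Per-material ignition loss:
  glass-grade sand: 535.5 × 0.002100 = 1.125 lb
  alumina: 158.8 × 0.004000 = 0.6352 lb
  strontianite: 124.3 × 0.2960 = 36.79 lb
  zinc oxide: 216.2 × 0.002000 = 0.4324 lb
  pearl ash: 223.0 × 0.3147 = 70.18 lb
  lithium feldspar: 163.3 × 0.01010 = 1.649 lb
Total LOI = 110.8 lb
Glass = batch − LOI = 1421 − 110.8 = 1310 lb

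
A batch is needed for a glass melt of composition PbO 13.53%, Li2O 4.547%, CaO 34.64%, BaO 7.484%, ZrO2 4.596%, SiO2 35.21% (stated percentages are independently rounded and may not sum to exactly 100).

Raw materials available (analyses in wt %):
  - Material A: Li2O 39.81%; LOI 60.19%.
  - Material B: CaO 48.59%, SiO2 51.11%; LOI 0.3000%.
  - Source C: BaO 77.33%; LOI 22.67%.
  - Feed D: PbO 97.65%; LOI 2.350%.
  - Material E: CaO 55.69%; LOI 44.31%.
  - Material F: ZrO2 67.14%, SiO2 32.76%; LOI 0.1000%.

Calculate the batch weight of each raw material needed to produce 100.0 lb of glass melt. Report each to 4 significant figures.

Batch per 100.0 lb glass melt:
  Material A: 11.42 lb
  Material B: 64.50 lb
  Source C: 9.678 lb
  Feed D: 13.86 lb
  Material E: 5.922 lb
  Material F: 6.845 lb
Total batch = 112.2 lb; LOI loss = 12.22 lb; yield = 89.11%

All arithmetic keeps full float precision in all steps; values along the way are shown rounded to four significant digits between the steps. Exactly one rounding lands on each reported value. All derived quantities are carried from the weighed amounts for 100.0 lb of glass at exact precision (glass mass, ignition loss, totals, the six compositions, the yield), as set out in the problem or the answer.
The oxide mass targets at 100.0 lb glass melt:
  PbO: 13.53% × 100.0 = 13.53 lb
  Li2O: 4.547% × 100.0 = 4.547 lb
  CaO: 34.64% × 100.0 = 34.64 lb
  BaO: 7.484% × 100.0 = 7.484 lb
  ZrO2: 4.596% × 100.0 = 4.596 lb
  SiO2: 35.21% × 100.0 = 35.21 lb
Oxide-by-oxide audit with the batch weights as given, against the basis in use (target by target, the sums agree exact up to rounding of places):
  PbO: 13.86·0.9765 = 13.53 lb (target 13.53 lb)
  Li2O: 11.42·0.3981 = 4.546 lb (target 4.547 lb)
  CaO: 64.50·0.4859 + 5.922·0.5569 = 34.64 lb (target 34.64 lb)
  BaO: 9.678·0.7733 = 7.484 lb (target 7.484 lb)
  ZrO2: 6.845·0.6714 = 4.596 lb (target 4.596 lb)
  SiO2: 64.50·0.5111 + 6.845·0.3276 = 35.21 lb (target 35.21 lb)
Auditing the glass mass value: net batch after ignition = 100.0 lb (oxide target masses add up to 100.0 lb; against the stated basis, 100.0 lb — a pure rounding effect).
Total batch = Σ batch = 112.2 lb; Σ batch·LOI gives LOI loss = 12.22 lb; yield, glass over the total, = 89.11%.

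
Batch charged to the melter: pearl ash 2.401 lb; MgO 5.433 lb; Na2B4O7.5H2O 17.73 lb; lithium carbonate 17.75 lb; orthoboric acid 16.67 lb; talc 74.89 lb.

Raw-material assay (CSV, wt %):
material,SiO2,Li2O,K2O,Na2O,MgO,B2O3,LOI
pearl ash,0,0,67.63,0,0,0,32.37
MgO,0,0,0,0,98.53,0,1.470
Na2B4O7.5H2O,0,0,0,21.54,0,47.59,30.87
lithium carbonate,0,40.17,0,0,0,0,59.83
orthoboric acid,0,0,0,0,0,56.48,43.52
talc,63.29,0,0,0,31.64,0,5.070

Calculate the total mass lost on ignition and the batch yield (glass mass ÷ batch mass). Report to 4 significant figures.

Mid-chain values are shown (rounded to four significant digits) between the steps — full float precision is maintained all the way through; each reported figure carries a single rounding — all derived quantities are rebuilt starting from the weights for 106.9 lb of glass at exact precision (the totals, LOI, yield, six oxide percentages, net glass mass), exactly as printed in either problem or answer.
Loss on ignition, line by line:
  pearl ash: 2.401 × 0.3237 = 0.7772 lb
  MgO: 5.433 × 0.01470 = 0.07987 lb
  Na2B4O7.5H2O: 17.73 × 0.3087 = 5.473 lb
  lithium carbonate: 17.75 × 0.5983 = 10.62 lb
  orthoboric acid: 16.67 × 0.4352 = 7.255 lb
  talc: 74.89 × 0.05070 = 3.797 lb
Total LOI = 28.00 lb
Glass = batch − LOI = 134.9 − 28.00 = 106.9 lb

LOI loss = 28.00 lb; glass = 106.9 lb; yield = 79.24%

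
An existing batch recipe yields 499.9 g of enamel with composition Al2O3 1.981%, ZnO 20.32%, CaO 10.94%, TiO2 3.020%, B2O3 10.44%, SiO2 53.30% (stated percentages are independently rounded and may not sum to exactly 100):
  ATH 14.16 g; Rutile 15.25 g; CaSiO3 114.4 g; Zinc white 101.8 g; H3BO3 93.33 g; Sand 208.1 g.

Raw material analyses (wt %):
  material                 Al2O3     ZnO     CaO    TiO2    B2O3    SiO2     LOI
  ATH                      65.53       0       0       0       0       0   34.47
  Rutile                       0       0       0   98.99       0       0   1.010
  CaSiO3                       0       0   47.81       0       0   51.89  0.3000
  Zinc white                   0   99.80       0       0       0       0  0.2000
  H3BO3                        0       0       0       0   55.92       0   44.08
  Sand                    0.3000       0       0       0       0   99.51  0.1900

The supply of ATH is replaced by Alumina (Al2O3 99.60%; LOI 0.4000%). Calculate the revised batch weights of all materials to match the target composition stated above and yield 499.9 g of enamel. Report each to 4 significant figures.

Revised batch per 499.9 g enamel:
  Alumina: 9.316 g
  Rutile: 15.25 g
  CaSiO3: 114.4 g
  Zinc white: 101.8 g
  H3BO3: 93.33 g
  Sand: 208.1 g
Total batch = 542.2 g; LOI loss = 42.27 g

Values along the way are printed (rounded to 4 significant digits) between the steps — every computation carries exact precision in all steps. Each reported value carries a single rounding. The derived quantities, which include the yield, ignition loss, net glass mass, the totals, the six compositions, are carried in full precision, exactly as printed in question or answer, from the weighed amounts for 499.9 g of glass.
The oxide mass targets at 499.9 g enamel:
  Al2O3: 1.981% × 499.9 = 9.903 g
  ZnO: 20.32% × 499.9 = 101.6 g
  CaO: 10.94% × 499.9 = 54.69 g
  TiO2: 3.020% × 499.9 = 15.10 g
  B2O3: 10.44% × 499.9 = 52.19 g
  SiO2: 53.30% × 499.9 = 266.4 g
Balance tally, oxide-wise, on the weights just shown, versus the basis set out (each sum matches its target mass modulo rounding of the values):
  Al2O3: 9.316·0.9960 + 208.1·0.003000 = 9.903 g (target 9.903 g)
  ZnO: 101.8·0.9980 = 101.6 g (target 101.6 g)
  CaO: 114.4·0.4781 = 54.69 g (target 54.69 g)
  TiO2: 15.25·0.9899 = 15.10 g (target 15.10 g)
  B2O3: 93.33·0.5592 = 52.19 g (target 52.19 g)
  SiO2: 114.4·0.5189 + 208.1·0.9951 = 266.4 g (target 266.4 g)
Mass balance on the glass: the batch minus its LOI: 499.9 g (the targets, summed, come to 499.9 g; with the basis standing at 499.9 g — deltas are rounding alone).
Batch grand total — Σ batch = 542.2 g; loss to ignition Σ batch·LOI = 42.27 g; yield: glass divided by total = 92.20%.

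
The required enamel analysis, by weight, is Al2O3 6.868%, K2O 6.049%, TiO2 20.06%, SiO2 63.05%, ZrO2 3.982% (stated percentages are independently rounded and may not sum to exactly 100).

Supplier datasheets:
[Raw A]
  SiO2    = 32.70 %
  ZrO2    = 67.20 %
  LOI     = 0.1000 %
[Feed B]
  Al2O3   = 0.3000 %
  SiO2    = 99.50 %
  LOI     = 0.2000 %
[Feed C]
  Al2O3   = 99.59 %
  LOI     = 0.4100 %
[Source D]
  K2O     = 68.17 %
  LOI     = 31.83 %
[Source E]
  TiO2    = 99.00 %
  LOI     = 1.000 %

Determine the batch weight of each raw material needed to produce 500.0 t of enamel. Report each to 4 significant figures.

Intermediates are displayed rounded to 4 significant figures in the printout. Every computation holds exact precision throughout; every reported figure includes exactly one rounding — the derived quantities are computed in full float precision (five oxide percentages, net glass mass, the totals, yield, ignition loss) using the weight values for 500.0 t of glass, exactly as printed in either problem or answer.
Target oxide masses per 500.0 t enamel:
  Al2O3: 6.868% × 500.0 = 34.34 t
  K2O: 6.049% × 500.0 = 30.24 t
  TiO2: 20.06% × 500.0 = 100.3 t
  SiO2: 63.05% × 500.0 = 315.2 t
  ZrO2: 3.982% × 500.0 = 19.91 t
Per-oxide balance check applying the batch weights above, per the basis as stated (summed amounts equal target values within answer rounding):
  Al2O3: 307.1·0.003000 + 33.56·0.9959 = 34.34 t (target 34.34 t)
  K2O: 44.37·0.6817 = 30.25 t (target 30.24 t)
  TiO2: 101.3·0.9900 = 100.3 t (target 100.3 t)
  SiO2: 29.63·0.3270 + 307.1·0.9950 = 315.3 t (target 315.2 t)
  ZrO2: 29.63·0.6720 = 19.91 t (target 19.91 t)
Consistency of the glass mass: net batch after ignition = 500.0 t (per-oxide target masses sum to 500.0 t; with the basis standing at 500.0 t — any gap is answer rounding).
Batch total: Σ batch = 516.0 t; the LOI term Σ batch·LOI equals 15.92 t; yield: glass divided by total = 96.91%.

Batch per 500.0 t enamel:
  Raw A: 29.63 t
  Feed B: 307.1 t
  Feed C: 33.56 t
  Source D: 44.37 t
  Source E: 101.3 t
Total batch = 516.0 t; LOI loss = 15.92 t; yield = 96.91%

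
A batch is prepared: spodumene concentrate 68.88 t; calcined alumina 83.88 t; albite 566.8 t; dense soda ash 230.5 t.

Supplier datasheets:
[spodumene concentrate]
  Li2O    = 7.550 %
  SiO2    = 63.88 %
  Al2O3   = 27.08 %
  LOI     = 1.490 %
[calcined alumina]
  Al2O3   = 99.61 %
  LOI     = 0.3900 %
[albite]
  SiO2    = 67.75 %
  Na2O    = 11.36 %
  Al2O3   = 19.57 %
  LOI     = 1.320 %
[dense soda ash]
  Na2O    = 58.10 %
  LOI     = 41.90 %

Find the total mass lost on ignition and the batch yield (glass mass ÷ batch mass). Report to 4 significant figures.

LOI loss = 105.4 t; glass = 844.6 t; yield = 88.90%

Each numeric step carries full precision in all steps. Rounding to 4 significant figures governs each mid-chain value as shown. Every reported value includes exactly one rounding; the derived quantities are computed at full precision (ignition loss, the totals, the yield, glass mass, the four compositions) starting from the weights per 844.6 t of glass, as they appear in the problem or the answer.
LOI of each material in turn:
  spodumene concentrate: 68.88 × 0.01490 = 1.026 t
  calcined alumina: 83.88 × 0.003900 = 0.3271 t
  albite: 566.8 × 0.01320 = 7.482 t
  dense soda ash: 230.5 × 0.4190 = 96.58 t
Total LOI = 105.4 t
Glass = batch − LOI = 950.1 − 105.4 = 844.6 t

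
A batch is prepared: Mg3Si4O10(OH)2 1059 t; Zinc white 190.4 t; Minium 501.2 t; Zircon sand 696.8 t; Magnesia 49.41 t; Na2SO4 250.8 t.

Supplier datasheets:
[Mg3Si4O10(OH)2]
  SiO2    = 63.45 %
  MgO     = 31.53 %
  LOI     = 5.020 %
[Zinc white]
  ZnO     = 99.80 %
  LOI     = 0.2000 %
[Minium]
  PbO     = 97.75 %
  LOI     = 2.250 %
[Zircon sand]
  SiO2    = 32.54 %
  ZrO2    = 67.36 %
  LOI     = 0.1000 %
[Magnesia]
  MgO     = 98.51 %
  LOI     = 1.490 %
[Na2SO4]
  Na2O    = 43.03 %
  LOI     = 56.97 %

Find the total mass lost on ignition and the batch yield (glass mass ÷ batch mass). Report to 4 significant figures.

Rounding to 4 significant figures extends to each in-between result as printed — all internal work runs at exact precision through the solve. A single rounding completes every reported figure. The derived quantities, which include yield, net glass mass, six oxide percentages, totals, ignition loss, are computed in exact precision, as quoted within the question or the answer, from the batch weights for 2538 t of glass.
Per-material ignition loss:
  Mg3Si4O10(OH)2: 1059 × 0.05020 = 53.16 t
  Zinc white: 190.4 × 0.002000 = 0.3808 t
  Minium: 501.2 × 0.02250 = 11.28 t
  Zircon sand: 696.8 × 0.001000 = 0.6968 t
  Magnesia: 49.41 × 0.01490 = 0.7362 t
  Na2SO4: 250.8 × 0.5697 = 142.9 t
Total LOI = 209.1 t
Glass = batch − LOI = 2748 − 209.1 = 2538 t

LOI loss = 209.1 t; glass = 2538 t; yield = 92.39%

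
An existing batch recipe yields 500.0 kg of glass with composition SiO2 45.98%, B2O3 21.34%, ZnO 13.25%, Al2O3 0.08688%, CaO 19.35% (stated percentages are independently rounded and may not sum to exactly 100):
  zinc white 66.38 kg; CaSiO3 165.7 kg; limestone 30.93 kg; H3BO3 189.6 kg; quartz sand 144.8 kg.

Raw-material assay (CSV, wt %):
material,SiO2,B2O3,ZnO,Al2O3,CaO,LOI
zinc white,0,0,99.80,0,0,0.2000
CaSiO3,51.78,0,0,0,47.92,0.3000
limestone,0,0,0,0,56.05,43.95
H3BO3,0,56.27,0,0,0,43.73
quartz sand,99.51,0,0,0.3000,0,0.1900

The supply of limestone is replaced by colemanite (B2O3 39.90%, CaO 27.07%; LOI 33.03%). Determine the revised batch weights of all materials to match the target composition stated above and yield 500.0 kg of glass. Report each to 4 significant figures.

Mid-chain values are printed rounded off to 4 significant figures between the steps. Every computation keeps exact precision from first step to last; a single rounding yields each reported result — the derived quantities, including totals, ignition loss, net glass mass, the five compositions, yield, are computed starting from the weights on 500.0 kg of glass at full precision, as quoted within the problem or answer text.
Target oxide masses per 500.0 kg glass:
  SiO2: 45.98% × 500.0 = 229.9 kg
  B2O3: 21.34% × 500.0 = 106.7 kg
  ZnO: 13.25% × 500.0 = 66.25 kg
  Al2O3: 0.08688% × 500.0 = 0.4344 kg
  CaO: 19.35% × 500.0 = 96.75 kg
Sums-versus-targets review applying the batch weights above, for the quoted basis mass (delivered sums recover each target given rounding of the digits):
  SiO2: 165.7·0.5178 + 144.8·0.9951 = 229.9 kg (target 229.9 kg)
  B2O3: 64.05·0.3990 + 144.2·0.5627 = 106.7 kg (target 106.7 kg)
  ZnO: 66.38·0.9980 = 66.25 kg (target 66.25 kg)
  Al2O3: 144.8·0.003000 = 0.4344 kg (target 0.4344 kg)
  CaO: 165.7·0.4792 + 64.05·0.2707 = 96.74 kg (target 96.75 kg)
Consistency of the glass mass: batch Σ − ignition loss = 500.0 kg (per-oxide target masses sum to 500.0 kg; the stated basis being 500.0 kg — deltas are rounding alone).
Total batch = Σ batch = 585.1 kg; LOI loss = Σ batch·LOI = 85.12 kg; glass ÷ batch gives a yield of 85.45%.

Revised batch per 500.0 kg glass:
  zinc white: 66.38 kg
  CaSiO3: 165.7 kg
  colemanite: 64.05 kg
  H3BO3: 144.2 kg
  quartz sand: 144.8 kg
Total batch = 585.1 kg; LOI loss = 85.12 kg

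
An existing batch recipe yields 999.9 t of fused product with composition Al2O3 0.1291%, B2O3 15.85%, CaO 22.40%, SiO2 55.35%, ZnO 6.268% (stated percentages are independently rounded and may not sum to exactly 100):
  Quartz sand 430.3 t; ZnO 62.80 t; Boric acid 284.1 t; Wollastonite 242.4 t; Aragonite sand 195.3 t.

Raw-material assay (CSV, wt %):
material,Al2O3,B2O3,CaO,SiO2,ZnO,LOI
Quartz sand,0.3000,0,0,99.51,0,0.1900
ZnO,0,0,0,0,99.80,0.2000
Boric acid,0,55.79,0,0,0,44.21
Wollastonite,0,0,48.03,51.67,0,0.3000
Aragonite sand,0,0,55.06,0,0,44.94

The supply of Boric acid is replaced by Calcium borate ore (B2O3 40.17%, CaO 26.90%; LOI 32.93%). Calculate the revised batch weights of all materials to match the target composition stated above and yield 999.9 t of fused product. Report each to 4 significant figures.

The working math carries full precision from start to finish — working values are displayed, rounded to 4 significant figures, between the steps — every reported number is rounded exactly once. Derived quantities (totals, yield, five oxide percentages, net glass mass, LOI) are recomputed from the batch weights for 999.9 t of glass in full float precision, as written in question or answer.
Oxide-by-oxide targets in 999.9 t fused product:
  Al2O3: 0.1291% × 999.9 = 1.291 t
  B2O3: 15.85% × 999.9 = 158.5 t
  CaO: 22.40% × 999.9 = 224.0 t
  SiO2: 55.35% × 999.9 = 553.4 t
  ZnO: 6.268% × 999.9 = 62.67 t
Checking each oxide sum from the weights as reported, relative to the basis at hand (each sum matches its target mass once rounding is allowed for):
  Al2O3: 430.3·0.003000 = 1.291 t (target 1.291 t)
  B2O3: 394.5·0.4017 = 158.5 t (target 158.5 t)
  CaO: 394.5·0.2690 + 242.4·0.4803 + 2.560·0.5506 = 224.0 t (target 224.0 t)
  SiO2: 430.3·0.9951 + 242.4·0.5167 = 553.4 t (target 553.4 t)
  ZnO: 62.80·0.9980 = 62.67 t (target 62.67 t)
Glass mass check: net batch after ignition = 999.8 t (the Σ of target masses is 999.9 t; against the stated basis, 999.9 t — deltas are rounding alone).
Batch grand total — Σ batch = 1133 t; LOI removed, Σ of batch·LOI: 132.7 t; the yield ratio, glass ÷ batch: 88.28%.

Revised batch per 999.9 t fused product:
  Quartz sand: 430.3 t
  ZnO: 62.80 t
  Calcium borate ore: 394.5 t
  Wollastonite: 242.4 t
  Aragonite sand: 2.560 t
Total batch = 1133 t; LOI loss = 132.7 t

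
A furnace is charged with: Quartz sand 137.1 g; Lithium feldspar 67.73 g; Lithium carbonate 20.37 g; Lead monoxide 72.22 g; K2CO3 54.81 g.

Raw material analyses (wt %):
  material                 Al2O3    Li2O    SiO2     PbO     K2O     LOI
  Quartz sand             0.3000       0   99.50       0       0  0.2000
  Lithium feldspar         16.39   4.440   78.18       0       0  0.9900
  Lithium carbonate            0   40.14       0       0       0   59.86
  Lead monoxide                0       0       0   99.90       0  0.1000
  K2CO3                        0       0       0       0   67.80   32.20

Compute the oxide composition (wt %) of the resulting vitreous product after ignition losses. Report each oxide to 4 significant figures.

Glass mass = 321.4 g (batch 352.2 − LOI 30.86).
Composition: Al2O3 3.582%, Li2O 3.480%, SiO2 58.92%, PbO 22.45%, K2O 11.56%

All internal work carries full float precision through every step; mid-chain values are shown (rounded to 4 significant digits) as written — each reported value is rounded only once; the derived quantities (the yield, totals, five oxide percentages, glass mass, LOI) are computed at full float precision using the weight values on 321.4 g of glass, as set out in problem or answer.
Oxide-by-oxide delivered mass:
  Al2O3: 137.1·0.003000 + 67.73·0.1639 = 11.51 g
  Li2O: 67.73·0.04440 + 20.37·0.4014 = 11.18 g
  SiO2: 137.1·0.9950 + 67.73·0.7818 = 189.4 g
  PbO: 72.22·0.9990 = 72.15 g
  K2O: 54.81·0.6780 = 37.16 g
LOI: 137.1·0.002000 + 67.73·0.009900 + 20.37·0.5986 + 72.22·0.001000 + 54.81·0.3220 = 30.86 g
batch − LOI leaves glass = 352.2 − 30.86 = 321.4 g (the oxide masses sum to this)
each wt % is 100 × oxide ÷ glass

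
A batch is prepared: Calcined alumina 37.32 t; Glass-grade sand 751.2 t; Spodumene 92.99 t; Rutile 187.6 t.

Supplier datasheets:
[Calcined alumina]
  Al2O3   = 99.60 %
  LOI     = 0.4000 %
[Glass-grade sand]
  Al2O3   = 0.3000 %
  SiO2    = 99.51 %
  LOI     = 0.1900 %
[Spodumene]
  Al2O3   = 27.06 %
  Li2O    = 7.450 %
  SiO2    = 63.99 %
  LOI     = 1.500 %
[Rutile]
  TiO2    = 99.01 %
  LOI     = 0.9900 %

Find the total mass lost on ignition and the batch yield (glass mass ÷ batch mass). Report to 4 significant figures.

Values along the way are rounded to four significant digits as shown — all internal work runs at full float precision through every step; a single rounding yields each reported value. All derived quantities (the totals, the yield, net glass mass, the four compositions, LOI) are rebuilt in full float precision using the weight values at 1064 t of glass as given in problem or answer.
Ignition loss by material:
  Calcined alumina: 37.32 × 0.004000 = 0.1493 t
  Glass-grade sand: 751.2 × 0.001900 = 1.427 t
  Spodumene: 92.99 × 0.01500 = 1.395 t
  Rutile: 187.6 × 0.009900 = 1.857 t
Total LOI = 4.829 t
Glass = batch − LOI = 1069 − 4.829 = 1064 t

LOI loss = 4.829 t; glass = 1064 t; yield = 99.55%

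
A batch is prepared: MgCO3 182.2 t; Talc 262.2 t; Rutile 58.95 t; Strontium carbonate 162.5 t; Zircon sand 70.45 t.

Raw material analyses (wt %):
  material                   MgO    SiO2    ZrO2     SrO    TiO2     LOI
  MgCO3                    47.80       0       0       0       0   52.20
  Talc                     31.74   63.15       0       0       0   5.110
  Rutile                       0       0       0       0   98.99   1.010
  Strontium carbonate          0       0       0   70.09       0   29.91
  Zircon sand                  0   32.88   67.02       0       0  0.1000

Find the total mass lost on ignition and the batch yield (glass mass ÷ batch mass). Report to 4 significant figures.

LOI loss = 157.8 t; glass = 578.5 t; yield = 78.57%

The working math holds full precision at all times; mid-chain values are printed rounded off to 4 significant digits across the worked steps — every reported value is rounded once only — all derived quantities are carried in exact precision (yield, ignition loss, totals, five oxide percentages, glass mass) from the weighed amounts per 578.5 t of glass, exactly as shown in either problem or answer.
Ignition loss by material:
  MgCO3: 182.2 × 0.5220 = 95.11 t
  Talc: 262.2 × 0.05110 = 13.40 t
  Rutile: 58.95 × 0.01010 = 0.5954 t
  Strontium carbonate: 162.5 × 0.2991 = 48.60 t
  Zircon sand: 70.45 × 0.001000 = 0.07045 t
Total LOI = 157.8 t
Glass = batch − LOI = 736.3 − 157.8 = 578.5 t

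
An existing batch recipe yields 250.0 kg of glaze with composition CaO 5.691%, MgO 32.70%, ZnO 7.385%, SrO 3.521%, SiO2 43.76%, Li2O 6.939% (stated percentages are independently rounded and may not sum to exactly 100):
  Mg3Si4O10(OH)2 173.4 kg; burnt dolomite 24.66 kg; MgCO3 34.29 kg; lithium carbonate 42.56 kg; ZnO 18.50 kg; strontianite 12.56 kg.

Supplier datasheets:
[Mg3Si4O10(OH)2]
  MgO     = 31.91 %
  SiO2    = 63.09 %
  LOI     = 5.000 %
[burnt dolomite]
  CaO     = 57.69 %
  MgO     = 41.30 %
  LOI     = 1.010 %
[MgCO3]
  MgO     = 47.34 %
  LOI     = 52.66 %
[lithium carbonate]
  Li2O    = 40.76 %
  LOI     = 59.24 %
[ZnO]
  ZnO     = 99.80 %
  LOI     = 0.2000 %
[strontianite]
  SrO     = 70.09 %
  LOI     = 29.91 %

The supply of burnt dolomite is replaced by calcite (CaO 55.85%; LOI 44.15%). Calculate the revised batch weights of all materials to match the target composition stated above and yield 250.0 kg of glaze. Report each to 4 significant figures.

In-progress results appear, with 4-significant-digit rounding, on the page; all internal work carries full float precision at all times. Every reported number sees exactly one rounding; the derived quantities, which include the yield, glass mass, the totals, six oxide percentages, ignition loss, are re-derived in full precision, exactly as shown in question or answer, using the weight values at 250.0 kg of glass.
Oxide-by-oxide targets in 250.0 kg glaze:
  CaO: 5.691% × 250.0 = 14.23 kg
  MgO: 32.70% × 250.0 = 81.75 kg
  ZnO: 7.385% × 250.0 = 18.46 kg
  SrO: 3.521% × 250.0 = 8.802 kg
  SiO2: 43.76% × 250.0 = 109.4 kg
  Li2O: 6.939% × 250.0 = 17.35 kg
A balance pass over the oxides, from the weights as reported, under the basis named above (sum by sum, the targets are met given rounding of the digits):
  CaO: 25.47·0.5585 = 14.22 kg (target 14.23 kg)
  MgO: 173.4·0.3191 + 55.80·0.4734 = 81.75 kg (target 81.75 kg)
  ZnO: 18.50·0.9980 = 18.46 kg (target 18.46 kg)
  SrO: 12.56·0.7009 = 8.803 kg (target 8.802 kg)
  SiO2: 173.4·0.6309 = 109.4 kg (target 109.4 kg)
  Li2O: 42.56·0.4076 = 17.35 kg (target 17.35 kg)
Consistency of the glass mass: the batch minus its LOI: 250.0 kg (targets for the oxides total 250.0 kg; against the stated basis, 250.0 kg — any gap is answer rounding).
Total batch = Σ batch = 328.3 kg; LOI removed, Σ of batch·LOI: 78.31 kg; yield: glass divided by total = 76.15%.

Revised batch per 250.0 kg glaze:
  Mg3Si4O10(OH)2: 173.4 kg
  calcite: 25.47 kg
  MgCO3: 55.80 kg
  lithium carbonate: 42.56 kg
  ZnO: 18.50 kg
  strontianite: 12.56 kg
Total batch = 328.3 kg; LOI loss = 78.31 kg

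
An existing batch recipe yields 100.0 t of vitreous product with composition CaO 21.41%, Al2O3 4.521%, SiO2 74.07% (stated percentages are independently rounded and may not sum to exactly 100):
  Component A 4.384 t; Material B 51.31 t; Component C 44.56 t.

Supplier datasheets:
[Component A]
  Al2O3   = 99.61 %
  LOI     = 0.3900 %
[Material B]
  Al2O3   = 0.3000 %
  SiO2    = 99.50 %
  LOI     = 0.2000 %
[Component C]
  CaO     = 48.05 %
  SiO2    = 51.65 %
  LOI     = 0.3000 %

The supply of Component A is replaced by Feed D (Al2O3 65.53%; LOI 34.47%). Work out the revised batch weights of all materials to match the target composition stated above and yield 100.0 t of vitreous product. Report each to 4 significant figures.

Revised batch per 100.0 t vitreous product:
  Feed D: 6.664 t
  Material B: 51.31 t
  Component C: 44.56 t
Total batch = 102.5 t; LOI loss = 2.533 t

Every computation maintains exact precision at every stage. The intermediate values appear rounded to 4 significant figures when written out. Exactly one rounding is applied to each reported figure. The derived quantities (three oxide percentages, ignition loss, the totals, net glass mass, yield) are recomputed at exact precision starting from the weights at 100.0 t of glass as they appear in the problem or the answer.
Oxide mass targets, per 100.0 t vitreous product:
  CaO: 21.41% × 100.0 = 21.41 t
  Al2O3: 4.521% × 100.0 = 4.521 t
  SiO2: 74.07% × 100.0 = 74.07 t
Mass-balance tally per oxide working from each reported weight, under the basis named above (every target is met by its sum modulo rounding of the values):
  CaO: 44.56·0.4805 = 21.41 t (target 21.41 t)
  Al2O3: 6.664·0.6553 + 51.31·0.003000 = 4.521 t (target 4.521 t)
  SiO2: 51.31·0.9950 + 44.56·0.5165 = 74.07 t (target 74.07 t)
Glass-mass bookkeeping: net batch after ignition = 100.0 t (targets for the oxides total 100.0 t; against the stated basis, 100.0 t — rounding explains the deltas).
Batch total: Σ batch = 102.5 t; ignition loss, Σ(batch × LOI) = 2.533 t; the yield ratio, glass ÷ batch: 97.53%.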